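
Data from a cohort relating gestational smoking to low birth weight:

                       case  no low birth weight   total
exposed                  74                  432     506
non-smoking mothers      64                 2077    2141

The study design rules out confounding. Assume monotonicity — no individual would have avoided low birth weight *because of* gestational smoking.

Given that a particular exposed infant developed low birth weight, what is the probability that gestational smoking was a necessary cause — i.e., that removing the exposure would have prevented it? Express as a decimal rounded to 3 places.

p₁ = P(outcome | exposed) = 74/506 = 0.14625
p₀ = P(outcome | unexposed) = 64/2141 = 0.029893
Under exogeneity and monotonicity, PN = (p₁ − p₀)/p₁.
PN = (0.14625 − 0.029893) / 0.14625 ≈ 0.7956

PN ≈ 0.796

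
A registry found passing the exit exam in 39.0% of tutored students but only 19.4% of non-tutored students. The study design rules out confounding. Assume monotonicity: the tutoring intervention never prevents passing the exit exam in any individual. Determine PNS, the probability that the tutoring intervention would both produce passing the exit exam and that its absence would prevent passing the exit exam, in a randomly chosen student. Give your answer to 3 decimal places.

PNS ≈ 0.196

p₁ = 0.39, p₀ = 0.194.
Under exogeneity and monotonicity, PNS = p₁ − p₀.
PNS = 0.39 − 0.194 = 0.196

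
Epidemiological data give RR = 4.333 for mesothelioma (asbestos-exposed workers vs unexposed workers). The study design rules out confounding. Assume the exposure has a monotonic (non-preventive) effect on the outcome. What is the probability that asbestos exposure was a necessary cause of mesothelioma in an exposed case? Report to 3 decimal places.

Under exogeneity and monotonicity, PN = (RR − 1) / RR = 1 − 1/RR.
PN = (4.333 − 1) / 4.333 = 3.333 / 4.333 ≈ 0.7692

PN ≈ 0.769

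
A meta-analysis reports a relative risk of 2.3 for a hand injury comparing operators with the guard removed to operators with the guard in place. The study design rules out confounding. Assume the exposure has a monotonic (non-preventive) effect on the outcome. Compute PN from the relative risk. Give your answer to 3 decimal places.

Under exogeneity and monotonicity, PN = (RR − 1) / RR = 1 − 1/RR.
PN = (2.3 − 1) / 2.3 = 1.3 / 2.3 ≈ 0.5652

PN ≈ 0.565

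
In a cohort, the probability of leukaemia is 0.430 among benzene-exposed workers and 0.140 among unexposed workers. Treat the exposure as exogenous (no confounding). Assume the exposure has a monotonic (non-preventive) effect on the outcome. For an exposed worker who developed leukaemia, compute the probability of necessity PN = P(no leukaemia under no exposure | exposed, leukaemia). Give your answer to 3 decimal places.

PN ≈ 0.674

Let p₁ = 0.43, p₀ = 0.14.
Under exogeneity and monotonicity, PN = (p₁ − p₀) / p₁.
PN = (0.43 − 0.14) / 0.43 = 0.29 / 0.43 ≈ 0.6744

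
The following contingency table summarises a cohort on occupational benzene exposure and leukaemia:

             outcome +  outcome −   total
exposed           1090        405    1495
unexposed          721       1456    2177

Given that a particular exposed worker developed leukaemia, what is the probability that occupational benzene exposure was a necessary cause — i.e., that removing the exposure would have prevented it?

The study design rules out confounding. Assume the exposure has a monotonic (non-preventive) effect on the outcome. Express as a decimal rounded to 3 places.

p₁ = P(outcome | exposed) = 1090/1495 = 0.7291
p₀ = P(outcome | unexposed) = 721/2177 = 0.33119
Under exogeneity and monotonicity, PN = (p₁ − p₀) / p₁.
PN = (0.7291 − 0.33119) / 0.7291 = 0.39791 / 0.7291 ≈ 0.5458

PN ≈ 0.546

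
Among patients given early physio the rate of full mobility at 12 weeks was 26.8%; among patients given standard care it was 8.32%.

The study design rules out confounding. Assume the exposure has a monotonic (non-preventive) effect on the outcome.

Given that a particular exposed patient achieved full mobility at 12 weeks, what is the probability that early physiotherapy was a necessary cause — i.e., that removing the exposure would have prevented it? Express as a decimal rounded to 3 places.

p₁ = 0.268, p₀ = 0.0832.
Under exogeneity and monotonicity, PN = (p₁ − p₀) / p₁.
PN = (0.268 − 0.0832) / 0.268 = 0.1848 / 0.268 ≈ 0.6896

PN ≈ 0.690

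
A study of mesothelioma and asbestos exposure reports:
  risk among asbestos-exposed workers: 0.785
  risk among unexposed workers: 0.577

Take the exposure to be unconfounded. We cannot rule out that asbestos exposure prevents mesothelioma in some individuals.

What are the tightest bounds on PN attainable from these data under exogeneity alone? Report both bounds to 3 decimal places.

Let p₁ = 0.785, p₀ = 0.577.
Under exogeneity alone the bounds on PN are max{0,(p₁−p₀)/p₁} ≤ PN ≤ min{1,(1−p₀)/p₁}.
  lower = (p₁ − p₀)/p₁ = 0.208 / 0.785 ≈ 0.2650
  upper = min{1, (1 − p₀)/p₁} = 0.423 / 0.785 ≈ 0.5389

0.265 ≤ PN ≤ 0.539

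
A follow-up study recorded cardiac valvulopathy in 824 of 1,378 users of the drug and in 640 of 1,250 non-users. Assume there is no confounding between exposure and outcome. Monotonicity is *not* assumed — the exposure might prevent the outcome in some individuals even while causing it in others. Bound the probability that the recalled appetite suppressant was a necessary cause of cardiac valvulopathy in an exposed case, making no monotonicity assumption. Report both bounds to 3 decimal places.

p₁ = P(outcome | exposed) = 824/1378 = 0.59797
p₀ = P(outcome | unexposed) = 640/1250 = 0.512
Under exogeneity alone the bounds on PN are max{0,(p₁−p₀)/p₁} ≤ PN ≤ min{1,(1−p₀)/p₁}.
  lower = (p₁ − p₀)/p₁ = 0.085968 / 0.59797 ≈ 0.1438
  upper = min{1, (1 − p₀)/p₁} = 0.488 / 0.59797 ≈ 0.8161

0.144 ≤ PN ≤ 0.816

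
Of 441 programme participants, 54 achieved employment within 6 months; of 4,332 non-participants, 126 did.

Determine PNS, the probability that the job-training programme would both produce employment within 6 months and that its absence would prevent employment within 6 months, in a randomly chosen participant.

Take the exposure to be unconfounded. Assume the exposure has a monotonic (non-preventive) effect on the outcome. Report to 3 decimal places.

p₁ = P(outcome | exposed) = 54/441 = 0.12245
p₀ = P(outcome | unexposed) = 126/4332 = 0.029086
Under exogeneity and monotonicity, PNS = p₁ − p₀.
PNS = 0.12245 − 0.029086 = 0.093363

PNS ≈ 0.093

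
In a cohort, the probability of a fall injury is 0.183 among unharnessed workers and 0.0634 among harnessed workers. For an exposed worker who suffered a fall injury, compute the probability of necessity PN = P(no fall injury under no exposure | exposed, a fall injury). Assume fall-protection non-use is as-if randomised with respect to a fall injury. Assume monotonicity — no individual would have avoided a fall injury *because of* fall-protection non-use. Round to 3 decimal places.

PN ≈ 0.654

Let p₁ = 0.183, p₀ = 0.0634.
Under exogeneity and monotonicity, PN = (p₁ − p₀) / p₁.
PN = (0.183 − 0.0634) / 0.183 = 0.1196 / 0.183 ≈ 0.6536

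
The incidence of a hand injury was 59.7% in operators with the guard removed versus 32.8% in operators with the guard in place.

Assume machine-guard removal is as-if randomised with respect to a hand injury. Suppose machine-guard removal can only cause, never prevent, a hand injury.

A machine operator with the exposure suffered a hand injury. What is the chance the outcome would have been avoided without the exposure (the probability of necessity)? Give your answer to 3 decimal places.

p₁ = 0.597, p₀ = 0.328.
Under exogeneity and monotonicity, PN = (p₁ − p₀) / p₁.
PN = (0.597 − 0.328) / 0.597 = 0.269 / 0.597 ≈ 0.4506

PN ≈ 0.451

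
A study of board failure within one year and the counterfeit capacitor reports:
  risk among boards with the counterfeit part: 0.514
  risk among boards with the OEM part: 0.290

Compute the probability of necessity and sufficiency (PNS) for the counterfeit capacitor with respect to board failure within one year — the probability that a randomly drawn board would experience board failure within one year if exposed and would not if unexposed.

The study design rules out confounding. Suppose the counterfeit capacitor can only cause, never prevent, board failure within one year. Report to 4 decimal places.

PNS ≈ 0.2240

Let p₁ = 0.514, p₀ = 0.29.
Under exogeneity and monotonicity, PNS = p₁ − p₀.
PNS = 0.514 − 0.29 = 0.224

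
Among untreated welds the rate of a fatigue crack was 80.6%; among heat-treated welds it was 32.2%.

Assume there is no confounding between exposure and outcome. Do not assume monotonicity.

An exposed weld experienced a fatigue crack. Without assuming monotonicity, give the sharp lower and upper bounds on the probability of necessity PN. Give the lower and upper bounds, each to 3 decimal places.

0.600 ≤ PN ≤ 0.841

p₁ = 0.806, p₀ = 0.322.
Under exogeneity alone the bounds on PN are max{0,(p₁−p₀)/p₁} ≤ PN ≤ min{1,(1−p₀)/p₁}.
  lower = (p₁ − p₀)/p₁ = 0.484 / 0.806 ≈ 0.6005
  upper = min{1, (1 − p₀)/p₁} = 0.678 / 0.806 ≈ 0.8412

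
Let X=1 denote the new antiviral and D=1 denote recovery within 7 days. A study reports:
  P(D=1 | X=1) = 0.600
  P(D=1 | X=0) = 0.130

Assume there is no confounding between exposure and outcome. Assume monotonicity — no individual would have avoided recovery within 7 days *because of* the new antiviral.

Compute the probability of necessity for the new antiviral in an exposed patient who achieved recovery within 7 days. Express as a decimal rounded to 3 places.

PN ≈ 0.783

Let p₁ = 0.6, p₀ = 0.13.
Under exogeneity and monotonicity, PN = (p₁ − p₀) / p₁.
PN = (0.6 − 0.13) / 0.6 = 0.47 / 0.6 ≈ 0.7833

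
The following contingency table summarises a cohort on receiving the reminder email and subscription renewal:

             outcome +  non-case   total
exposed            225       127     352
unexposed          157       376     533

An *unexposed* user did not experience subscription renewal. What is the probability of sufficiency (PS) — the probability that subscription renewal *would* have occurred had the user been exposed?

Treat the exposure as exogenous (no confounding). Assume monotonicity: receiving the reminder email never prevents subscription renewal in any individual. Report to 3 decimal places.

p₁ = P(outcome | exposed) = 225/352 = 0.6392
p₀ = P(outcome | unexposed) = 157/533 = 0.29456
Under exogeneity and monotonicity, PS = (p₁ − p₀)/(1 − p₀).
PS = (0.6392 − 0.29456) / 0.70544 ≈ 0.4886

PS ≈ 0.489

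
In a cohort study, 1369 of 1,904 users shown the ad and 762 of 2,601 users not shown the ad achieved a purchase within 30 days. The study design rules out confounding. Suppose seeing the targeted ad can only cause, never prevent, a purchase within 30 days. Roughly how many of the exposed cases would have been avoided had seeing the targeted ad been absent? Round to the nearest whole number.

about 811 cases

p₁ = P(outcome | exposed) = 1369/1904 = 0.71901
p₀ = P(outcome | unexposed) = 762/2601 = 0.29296
PN = (p₁ − p₀)/p₁ = (0.71901 − 0.29296) / 0.71901 ≈ 0.59255.
Attributable cases ≈ PN × (exposed cases) = 0.59255 × 1369 ≈ 811.20.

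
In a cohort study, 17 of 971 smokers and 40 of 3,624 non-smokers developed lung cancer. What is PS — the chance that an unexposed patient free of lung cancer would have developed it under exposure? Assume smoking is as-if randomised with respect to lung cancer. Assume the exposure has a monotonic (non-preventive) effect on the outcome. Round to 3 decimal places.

PS ≈ 0.007

p₁ = P(outcome | exposed) = 17/971 = 0.017508
p₀ = P(outcome | unexposed) = 40/3624 = 0.011038
Under exogeneity and monotonicity, PS = (p₁ − p₀) / (1 − p₀).
PS = (0.017508 − 0.011038) / (1 − 0.011038) = 0.0064702 / 0.98896 ≈ 0.0065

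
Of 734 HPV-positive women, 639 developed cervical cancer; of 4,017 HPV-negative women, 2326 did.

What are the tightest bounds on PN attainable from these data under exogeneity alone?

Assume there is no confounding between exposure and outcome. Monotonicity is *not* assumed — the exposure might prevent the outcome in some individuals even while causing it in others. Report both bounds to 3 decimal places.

p₁ = P(outcome | exposed) = 639/734 = 0.87057
p₀ = P(outcome | unexposed) = 2326/4017 = 0.57904
Under exogeneity alone the bounds on PN are max{0,(p₁−p₀)/p₁} ≤ PN ≤ min{1,(1−p₀)/p₁}.
  lower = (p₁ − p₀)/p₁ = 0.29153 / 0.87057 ≈ 0.3349
  upper = min{1, (1 − p₀)/p₁} = 0.42096 / 0.87057 ≈ 0.4835

0.335 ≤ PN ≤ 0.484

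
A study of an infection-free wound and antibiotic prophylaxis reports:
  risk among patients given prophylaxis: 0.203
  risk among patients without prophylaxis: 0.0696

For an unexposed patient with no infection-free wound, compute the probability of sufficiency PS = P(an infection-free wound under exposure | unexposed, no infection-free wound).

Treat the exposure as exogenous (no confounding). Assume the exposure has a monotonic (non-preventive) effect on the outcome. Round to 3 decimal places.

PS ≈ 0.143

Let p₁ = 0.203, p₀ = 0.0696.
Under exogeneity and monotonicity, PS = (p₁ − p₀) / (1 − p₀).
PS = (0.203 − 0.0696) / (1 − 0.0696) = 0.1334 / 0.9304 ≈ 0.1434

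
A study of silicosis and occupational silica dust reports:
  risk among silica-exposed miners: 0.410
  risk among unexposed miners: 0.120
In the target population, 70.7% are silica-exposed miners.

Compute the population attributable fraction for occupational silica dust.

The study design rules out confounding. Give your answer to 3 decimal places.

Let p₁ = 0.41, p₀ = 0.12.
Overall risk P(Y=1) = π·p₁ + (1−π)·p₀ = 0.707×0.41 + 0.293×0.12 = 0.32503.
Under exogeneity, PAF = [P(Y=1) − p₀] / P(Y=1).
PAF = (0.32503 − 0.12) / 0.32503 ≈ 0.6308

PAF ≈ 0.631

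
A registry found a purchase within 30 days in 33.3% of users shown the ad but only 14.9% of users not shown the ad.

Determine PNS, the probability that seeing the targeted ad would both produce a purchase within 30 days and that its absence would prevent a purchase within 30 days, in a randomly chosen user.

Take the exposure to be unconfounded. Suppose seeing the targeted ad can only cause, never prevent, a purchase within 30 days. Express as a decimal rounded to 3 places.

p₁ = 0.333, p₀ = 0.149.
Under exogeneity and monotonicity, PNS = p₁ − p₀.
PNS = 0.333 − 0.149 = 0.184

PNS ≈ 0.184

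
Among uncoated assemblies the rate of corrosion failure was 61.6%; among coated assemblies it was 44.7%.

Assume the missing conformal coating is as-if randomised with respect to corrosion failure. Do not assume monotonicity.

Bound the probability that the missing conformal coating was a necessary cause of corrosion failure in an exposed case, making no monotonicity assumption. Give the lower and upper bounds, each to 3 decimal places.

0.274 ≤ PN ≤ 0.898

p₁ = 0.616, p₀ = 0.447.
Under exogeneity alone the bounds on PN are max{0,(p₁−p₀)/p₁} ≤ PN ≤ min{1,(1−p₀)/p₁}.
  lower = (p₁ − p₀)/p₁ = 0.169 / 0.616 ≈ 0.2744
  upper = min{1, (1 − p₀)/p₁} = 0.553 / 0.616 ≈ 0.8977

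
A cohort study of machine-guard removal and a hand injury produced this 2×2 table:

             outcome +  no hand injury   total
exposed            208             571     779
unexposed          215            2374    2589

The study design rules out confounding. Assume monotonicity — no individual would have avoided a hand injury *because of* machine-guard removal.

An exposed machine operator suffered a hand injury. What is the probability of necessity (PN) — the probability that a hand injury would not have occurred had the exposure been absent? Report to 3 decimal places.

p₁ = P(outcome | exposed) = 208/779 = 0.26701
p₀ = P(outcome | unexposed) = 215/2589 = 0.083044
Under exogeneity and monotonicity, PN = (p₁ − p₀)/p₁.
PN = (0.26701 − 0.083044) / 0.26701 ≈ 0.6890

PN ≈ 0.689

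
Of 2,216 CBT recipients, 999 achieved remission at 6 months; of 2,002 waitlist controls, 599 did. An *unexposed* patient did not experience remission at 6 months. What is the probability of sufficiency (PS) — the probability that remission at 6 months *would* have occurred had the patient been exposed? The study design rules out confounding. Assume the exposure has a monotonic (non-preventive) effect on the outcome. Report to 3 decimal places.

PS ≈ 0.216

p₁ = P(outcome | exposed) = 999/2216 = 0.45081
p₀ = P(outcome | unexposed) = 599/2002 = 0.2992
Under exogeneity and monotonicity, PS = (p₁ − p₀) / (1 − p₀).
PS = (0.45081 − 0.2992) / (1 − 0.2992) = 0.15161 / 0.7008 ≈ 0.2163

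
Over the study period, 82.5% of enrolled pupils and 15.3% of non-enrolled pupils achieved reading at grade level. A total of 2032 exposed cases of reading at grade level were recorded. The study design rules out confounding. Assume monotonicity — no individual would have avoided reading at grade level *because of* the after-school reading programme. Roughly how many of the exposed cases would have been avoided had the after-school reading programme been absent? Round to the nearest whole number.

p₁ = 0.825, p₀ = 0.153.
PN = (p₁ − p₀)/p₁ = (0.825 − 0.153) / 0.825 ≈ 0.81455.
Attributable cases ≈ PN × (exposed cases) = 0.81455 × 2032 ≈ 1655.16.

about 1655 cases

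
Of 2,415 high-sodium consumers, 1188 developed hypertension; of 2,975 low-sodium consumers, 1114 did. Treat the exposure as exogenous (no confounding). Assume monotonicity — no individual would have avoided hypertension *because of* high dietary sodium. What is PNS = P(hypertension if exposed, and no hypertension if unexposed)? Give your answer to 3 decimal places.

p₁ = P(outcome | exposed) = 1188/2415 = 0.49193
p₀ = P(outcome | unexposed) = 1114/2975 = 0.37445
Under exogeneity and monotonicity, PNS = p₁ − p₀.
PNS = 0.49193 − 0.37445 = 0.11747

PNS ≈ 0.117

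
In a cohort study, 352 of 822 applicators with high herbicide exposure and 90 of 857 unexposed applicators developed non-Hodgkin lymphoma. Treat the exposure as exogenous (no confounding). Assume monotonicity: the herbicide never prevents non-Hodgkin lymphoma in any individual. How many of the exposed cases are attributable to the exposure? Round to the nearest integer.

p₁ = P(outcome | exposed) = 352/822 = 0.42822
p₀ = P(outcome | unexposed) = 90/857 = 0.10502
PN = (p₁ − p₀)/p₁ = (0.42822 − 0.10502) / 0.42822 ≈ 0.75476.
Attributable cases ≈ PN × (exposed cases) = 0.75476 × 352 ≈ 265.68.

about 266 cases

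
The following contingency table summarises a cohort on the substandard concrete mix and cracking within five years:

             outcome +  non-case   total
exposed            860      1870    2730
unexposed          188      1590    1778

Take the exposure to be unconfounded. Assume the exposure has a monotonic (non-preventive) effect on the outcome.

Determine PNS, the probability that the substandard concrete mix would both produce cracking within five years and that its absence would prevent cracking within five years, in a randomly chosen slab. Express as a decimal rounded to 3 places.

p₁ = P(outcome | exposed) = 860/2730 = 0.31502
p₀ = P(outcome | unexposed) = 188/1778 = 0.10574
Under exogeneity and monotonicity, PNS = p₁ − p₀.
PNS = 0.31502 − 0.10574 = 0.20928

PNS ≈ 0.209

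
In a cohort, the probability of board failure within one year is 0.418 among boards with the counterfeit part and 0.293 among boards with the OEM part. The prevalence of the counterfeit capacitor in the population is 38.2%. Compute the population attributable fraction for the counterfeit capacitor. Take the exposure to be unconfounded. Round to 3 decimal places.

PAF ≈ 0.140

Let p₁ = 0.418, p₀ = 0.293.
Overall risk P(Y=1) = π·p₁ + (1−π)·p₀ = 0.382×0.418 + 0.618×0.293 = 0.34075.
Under exogeneity, PAF = [P(Y=1) − p₀] / P(Y=1).
PAF = (0.34075 − 0.293) / 0.34075 ≈ 0.1401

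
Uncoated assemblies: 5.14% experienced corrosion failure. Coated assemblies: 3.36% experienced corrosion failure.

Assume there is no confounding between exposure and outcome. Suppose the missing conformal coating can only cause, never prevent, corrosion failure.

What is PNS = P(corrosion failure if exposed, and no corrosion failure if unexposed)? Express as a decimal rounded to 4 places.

PNS ≈ 0.0178

p₁ = 0.0514, p₀ = 0.0336.
Under exogeneity and monotonicity, PNS = p₁ − p₀.
PNS = 0.0514 − 0.0336 = 0.0178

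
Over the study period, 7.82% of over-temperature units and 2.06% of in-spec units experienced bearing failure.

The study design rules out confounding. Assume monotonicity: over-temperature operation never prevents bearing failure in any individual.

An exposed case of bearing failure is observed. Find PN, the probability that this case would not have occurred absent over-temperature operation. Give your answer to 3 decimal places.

PN ≈ 0.737

p₁ = 0.0782, p₀ = 0.0206.
Under exogeneity and monotonicity, PN = (p₁ − p₀) / p₁.
PN = (0.0782 − 0.0206) / 0.0782 = 0.0576 / 0.0782 ≈ 0.7366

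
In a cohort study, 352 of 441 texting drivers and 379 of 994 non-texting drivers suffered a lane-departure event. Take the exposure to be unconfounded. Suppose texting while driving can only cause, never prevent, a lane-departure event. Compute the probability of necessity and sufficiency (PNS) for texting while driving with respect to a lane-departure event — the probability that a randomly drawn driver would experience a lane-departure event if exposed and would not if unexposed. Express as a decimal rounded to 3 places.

p₁ = P(outcome | exposed) = 352/441 = 0.79819
p₀ = P(outcome | unexposed) = 379/994 = 0.38129
Under exogeneity and monotonicity, PNS = p₁ − p₀.
PNS = 0.79819 − 0.38129 = 0.4169

PNS ≈ 0.417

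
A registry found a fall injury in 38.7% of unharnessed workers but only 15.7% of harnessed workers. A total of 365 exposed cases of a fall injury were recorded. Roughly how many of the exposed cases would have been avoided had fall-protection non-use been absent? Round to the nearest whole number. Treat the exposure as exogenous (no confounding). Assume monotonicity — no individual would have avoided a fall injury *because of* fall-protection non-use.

p₁ = 0.387, p₀ = 0.157.
PN = (p₁ − p₀)/p₁ = (0.387 − 0.157) / 0.387 ≈ 0.59432.
Attributable cases ≈ PN × (exposed cases) = 0.59432 × 365 ≈ 216.93.

about 217 cases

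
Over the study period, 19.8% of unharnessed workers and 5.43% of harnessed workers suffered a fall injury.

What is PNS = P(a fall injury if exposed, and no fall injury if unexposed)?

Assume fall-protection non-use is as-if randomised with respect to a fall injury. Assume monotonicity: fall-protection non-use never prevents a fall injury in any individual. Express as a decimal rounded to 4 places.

p₁ = 0.198, p₀ = 0.0543.
Under exogeneity and monotonicity, PNS = p₁ − p₀.
PNS = 0.198 − 0.0543 = 0.1437

PNS ≈ 0.1437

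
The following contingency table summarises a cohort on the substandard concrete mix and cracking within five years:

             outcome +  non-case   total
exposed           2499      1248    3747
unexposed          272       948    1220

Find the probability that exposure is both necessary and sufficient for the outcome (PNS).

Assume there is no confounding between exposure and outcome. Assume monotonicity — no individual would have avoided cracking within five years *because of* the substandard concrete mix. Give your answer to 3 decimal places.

PNS ≈ 0.444

p₁ = P(outcome | exposed) = 2499/3747 = 0.66693
p₀ = P(outcome | unexposed) = 272/1220 = 0.22295
Under exogeneity and monotonicity, PNS = p₁ − p₀.
PNS = 0.66693 − 0.22295 = 0.44398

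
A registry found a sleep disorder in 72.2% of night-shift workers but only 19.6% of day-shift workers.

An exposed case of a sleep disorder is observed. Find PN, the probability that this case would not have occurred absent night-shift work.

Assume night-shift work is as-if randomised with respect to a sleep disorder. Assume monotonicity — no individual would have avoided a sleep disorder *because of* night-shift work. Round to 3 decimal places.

p₁ = 0.722, p₀ = 0.196.
Under exogeneity and monotonicity, PN = (p₁ − p₀) / p₁.
PN = (0.722 − 0.196) / 0.722 = 0.526 / 0.722 ≈ 0.7285

PN ≈ 0.729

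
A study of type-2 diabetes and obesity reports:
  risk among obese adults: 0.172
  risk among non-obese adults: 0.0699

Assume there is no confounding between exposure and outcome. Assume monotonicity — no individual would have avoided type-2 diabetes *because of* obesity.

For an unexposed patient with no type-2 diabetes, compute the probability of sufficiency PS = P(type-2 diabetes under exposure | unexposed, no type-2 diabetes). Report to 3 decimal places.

Let p₁ = 0.172, p₀ = 0.0699.
Under exogeneity and monotonicity, PS = (p₁ − p₀) / (1 − p₀).
PS = (0.172 − 0.0699) / (1 − 0.0699) = 0.1021 / 0.9301 ≈ 0.1098

PS ≈ 0.110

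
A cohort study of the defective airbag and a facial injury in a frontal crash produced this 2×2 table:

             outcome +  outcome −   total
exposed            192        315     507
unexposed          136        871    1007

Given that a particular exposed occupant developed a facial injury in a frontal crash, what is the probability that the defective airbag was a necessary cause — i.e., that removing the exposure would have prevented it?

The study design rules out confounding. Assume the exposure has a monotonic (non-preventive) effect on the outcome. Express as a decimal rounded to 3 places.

PN ≈ 0.643

p₁ = P(outcome | exposed) = 192/507 = 0.3787
p₀ = P(outcome | unexposed) = 136/1007 = 0.13505
Under exogeneity and monotonicity, PN = (p₁ − p₀)/p₁.
PN = (0.3787 − 0.13505) / 0.3787 ≈ 0.6434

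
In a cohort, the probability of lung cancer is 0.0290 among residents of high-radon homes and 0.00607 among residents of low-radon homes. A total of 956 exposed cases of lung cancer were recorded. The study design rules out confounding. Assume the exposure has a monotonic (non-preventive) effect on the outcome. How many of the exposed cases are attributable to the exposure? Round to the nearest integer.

Let p₁ = 0.029, p₀ = 0.00607.
PN = (p₁ − p₀)/p₁ = (0.029 − 0.00607) / 0.029 ≈ 0.79069.
Attributable cases ≈ PN × (exposed cases) = 0.79069 × 956 ≈ 755.90.

about 756 cases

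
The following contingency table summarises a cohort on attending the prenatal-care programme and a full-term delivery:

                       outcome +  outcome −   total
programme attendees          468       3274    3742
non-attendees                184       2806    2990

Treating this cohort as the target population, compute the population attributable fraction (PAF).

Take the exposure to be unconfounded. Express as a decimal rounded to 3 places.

PAF ≈ 0.365

p₁ = P(outcome | exposed) = 468/3742 = 0.12507
p₀ = P(outcome | unexposed) = 184/2990 = 0.061538
Exposure prevalence π = 3742/6732 = 0.55585; overall risk P(Y=1) = 0.096851.
Under exogeneity, PAF = [P(Y=1) − p₀]/P(Y=1).
PAF = (0.096851 − 0.061538) / 0.096851 ≈ 0.3646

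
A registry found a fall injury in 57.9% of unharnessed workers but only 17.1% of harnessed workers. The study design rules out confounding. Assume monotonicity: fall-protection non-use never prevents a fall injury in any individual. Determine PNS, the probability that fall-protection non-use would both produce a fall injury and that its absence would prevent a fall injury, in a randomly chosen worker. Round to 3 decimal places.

PNS ≈ 0.408

p₁ = 0.579, p₀ = 0.171.
Under exogeneity and monotonicity, PNS = p₁ − p₀.
PNS = 0.579 − 0.171 = 0.408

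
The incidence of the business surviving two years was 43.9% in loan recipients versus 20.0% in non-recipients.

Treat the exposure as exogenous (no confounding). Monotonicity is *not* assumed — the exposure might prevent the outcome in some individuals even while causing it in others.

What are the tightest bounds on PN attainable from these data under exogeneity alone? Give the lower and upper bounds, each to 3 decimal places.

0.544 ≤ PN ≤ 1.000

p₁ = 0.439, p₀ = 0.2.
Under exogeneity alone the bounds on PN are max{0,(p₁−p₀)/p₁} ≤ PN ≤ min{1,(1−p₀)/p₁}.
  lower = (p₁ − p₀)/p₁ = 0.239 / 0.439 ≈ 0.5444
  upper = min{1, (1 − p₀)/p₁} = 0.8 / 0.439 ≈ 1.8223 → capped at 1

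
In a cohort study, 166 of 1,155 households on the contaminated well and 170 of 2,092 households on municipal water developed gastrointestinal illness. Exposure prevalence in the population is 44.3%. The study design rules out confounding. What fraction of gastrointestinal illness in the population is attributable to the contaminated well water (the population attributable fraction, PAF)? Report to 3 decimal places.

PAF ≈ 0.254

p₁ = P(outcome | exposed) = 166/1155 = 0.14372
p₀ = P(outcome | unexposed) = 170/2092 = 0.081262
Overall risk P(Y=1) = π·p₁ + (1−π)·p₀ = 0.443×0.14372 + 0.557×0.081262 = 0.10893.
Under exogeneity, PAF = [P(Y=1) − p₀] / P(Y=1).
PAF = (0.10893 − 0.081262) / 0.10893 ≈ 0.2540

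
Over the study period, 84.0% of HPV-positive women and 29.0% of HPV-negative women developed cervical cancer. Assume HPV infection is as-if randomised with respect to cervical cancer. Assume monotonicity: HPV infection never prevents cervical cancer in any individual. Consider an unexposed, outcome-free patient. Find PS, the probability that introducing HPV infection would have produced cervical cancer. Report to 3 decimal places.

p₁ = 0.84, p₀ = 0.29.
Under exogeneity and monotonicity, PS = (p₁ − p₀) / (1 − p₀).
PS = (0.84 − 0.29) / (1 − 0.29) = 0.55 / 0.71 ≈ 0.7746

PS ≈ 0.775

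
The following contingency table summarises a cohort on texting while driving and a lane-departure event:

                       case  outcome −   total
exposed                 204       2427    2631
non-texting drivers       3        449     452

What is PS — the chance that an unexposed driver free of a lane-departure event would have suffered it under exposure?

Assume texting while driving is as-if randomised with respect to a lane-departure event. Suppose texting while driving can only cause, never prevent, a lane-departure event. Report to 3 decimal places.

p₁ = P(outcome | exposed) = 204/2631 = 0.077537
p₀ = P(outcome | unexposed) = 3/452 = 0.0066372
Under exogeneity and monotonicity, PS = (p₁ − p₀)/(1 − p₀).
PS = (0.077537 − 0.0066372) / 0.99336 ≈ 0.0714

PS ≈ 0.071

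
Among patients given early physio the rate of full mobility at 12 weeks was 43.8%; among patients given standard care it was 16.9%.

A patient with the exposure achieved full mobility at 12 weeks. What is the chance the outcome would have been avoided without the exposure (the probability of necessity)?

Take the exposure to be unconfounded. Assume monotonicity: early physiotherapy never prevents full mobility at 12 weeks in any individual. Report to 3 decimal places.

PN ≈ 0.614

p₁ = 0.438, p₀ = 0.169.
Under exogeneity and monotonicity, PN = (p₁ − p₀) / p₁.
PN = (0.438 − 0.169) / 0.438 = 0.269 / 0.438 ≈ 0.6142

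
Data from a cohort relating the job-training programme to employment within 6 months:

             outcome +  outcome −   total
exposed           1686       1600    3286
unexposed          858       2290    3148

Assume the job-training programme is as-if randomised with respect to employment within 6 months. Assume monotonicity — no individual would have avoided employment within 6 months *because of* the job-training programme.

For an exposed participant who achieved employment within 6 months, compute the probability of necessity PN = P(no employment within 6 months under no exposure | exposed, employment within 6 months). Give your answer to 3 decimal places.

p₁ = P(outcome | exposed) = 1686/3286 = 0.51309
p₀ = P(outcome | unexposed) = 858/3148 = 0.27255
Under exogeneity and monotonicity, PN = (p₁ − p₀) / p₁.
PN = (0.51309 − 0.27255) / 0.51309 = 0.24053 / 0.51309 ≈ 0.4688

PN ≈ 0.469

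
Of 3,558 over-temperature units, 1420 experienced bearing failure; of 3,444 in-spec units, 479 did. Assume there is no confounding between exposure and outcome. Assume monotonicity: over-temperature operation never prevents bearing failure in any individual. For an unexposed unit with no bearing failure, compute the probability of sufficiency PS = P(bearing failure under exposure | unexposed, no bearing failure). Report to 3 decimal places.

PS ≈ 0.302

p₁ = P(outcome | exposed) = 1420/3558 = 0.3991
p₀ = P(outcome | unexposed) = 479/3444 = 0.13908
Under exogeneity and monotonicity, PS = (p₁ − p₀) / (1 − p₀).
PS = (0.3991 − 0.13908) / (1 − 0.13908) = 0.26002 / 0.86092 ≈ 0.3020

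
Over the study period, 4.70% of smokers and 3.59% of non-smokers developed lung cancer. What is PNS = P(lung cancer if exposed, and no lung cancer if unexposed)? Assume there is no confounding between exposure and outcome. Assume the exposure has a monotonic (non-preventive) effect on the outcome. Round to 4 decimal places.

p₁ = 0.047, p₀ = 0.0359.
Under exogeneity and monotonicity, PNS = p₁ − p₀.
PNS = 0.047 − 0.0359 = 0.0111

PNS ≈ 0.0111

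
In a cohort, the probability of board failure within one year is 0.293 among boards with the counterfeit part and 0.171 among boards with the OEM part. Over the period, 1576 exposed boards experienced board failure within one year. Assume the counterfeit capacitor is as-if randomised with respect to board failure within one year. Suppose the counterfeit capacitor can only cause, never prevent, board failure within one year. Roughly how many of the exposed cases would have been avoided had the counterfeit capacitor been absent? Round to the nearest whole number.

about 656 cases

Let p₁ = 0.293, p₀ = 0.171.
PN = (p₁ − p₀)/p₁ = (0.293 − 0.171) / 0.293 ≈ 0.41638.
Attributable cases ≈ PN × (exposed cases) = 0.41638 × 1576 ≈ 656.22.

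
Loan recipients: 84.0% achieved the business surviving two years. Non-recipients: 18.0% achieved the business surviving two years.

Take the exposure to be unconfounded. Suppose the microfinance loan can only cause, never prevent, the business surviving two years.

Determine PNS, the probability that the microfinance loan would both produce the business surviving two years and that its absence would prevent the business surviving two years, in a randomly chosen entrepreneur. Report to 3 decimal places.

p₁ = 0.84, p₀ = 0.18.
Under exogeneity and monotonicity, PNS = p₁ − p₀.
PNS = 0.84 − 0.18 = 0.66

PNS ≈ 0.660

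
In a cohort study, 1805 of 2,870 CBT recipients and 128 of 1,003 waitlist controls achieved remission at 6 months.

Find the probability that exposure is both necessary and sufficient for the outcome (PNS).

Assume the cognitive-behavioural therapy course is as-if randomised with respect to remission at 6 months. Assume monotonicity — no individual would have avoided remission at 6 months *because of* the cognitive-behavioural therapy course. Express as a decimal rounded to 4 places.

PNS ≈ 0.5013

p₁ = P(outcome | exposed) = 1805/2870 = 0.62892
p₀ = P(outcome | unexposed) = 128/1003 = 0.12762
Under exogeneity and monotonicity, PNS = p₁ − p₀.
PNS = 0.62892 − 0.12762 = 0.5013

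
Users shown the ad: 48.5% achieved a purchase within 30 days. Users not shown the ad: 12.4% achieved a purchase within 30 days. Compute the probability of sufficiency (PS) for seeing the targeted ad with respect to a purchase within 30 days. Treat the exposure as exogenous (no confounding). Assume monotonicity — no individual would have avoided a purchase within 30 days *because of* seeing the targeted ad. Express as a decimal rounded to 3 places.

p₁ = 0.485, p₀ = 0.124.
Under exogeneity and monotonicity, PS = (p₁ − p₀) / (1 − p₀).
PS = (0.485 − 0.124) / (1 − 0.124) = 0.361 / 0.876 ≈ 0.4121

PS ≈ 0.412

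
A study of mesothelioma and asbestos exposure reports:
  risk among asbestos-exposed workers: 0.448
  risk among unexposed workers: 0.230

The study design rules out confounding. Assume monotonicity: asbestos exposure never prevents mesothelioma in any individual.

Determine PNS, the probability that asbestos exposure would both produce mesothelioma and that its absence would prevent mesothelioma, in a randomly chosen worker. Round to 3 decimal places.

PNS ≈ 0.218

Let p₁ = 0.448, p₀ = 0.23.
Under exogeneity and monotonicity, PNS = p₁ − p₀.
PNS = 0.448 − 0.23 = 0.218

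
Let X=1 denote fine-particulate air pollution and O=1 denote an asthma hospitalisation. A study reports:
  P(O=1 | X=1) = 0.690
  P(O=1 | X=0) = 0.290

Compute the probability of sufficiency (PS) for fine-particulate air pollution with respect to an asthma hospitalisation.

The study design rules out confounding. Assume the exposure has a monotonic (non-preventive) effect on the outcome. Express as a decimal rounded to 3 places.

PS ≈ 0.563

Let p₁ = 0.69, p₀ = 0.29.
Under exogeneity and monotonicity, PS = (p₁ − p₀) / (1 − p₀).
PS = (0.69 − 0.29) / (1 − 0.29) = 0.4 / 0.71 ≈ 0.5634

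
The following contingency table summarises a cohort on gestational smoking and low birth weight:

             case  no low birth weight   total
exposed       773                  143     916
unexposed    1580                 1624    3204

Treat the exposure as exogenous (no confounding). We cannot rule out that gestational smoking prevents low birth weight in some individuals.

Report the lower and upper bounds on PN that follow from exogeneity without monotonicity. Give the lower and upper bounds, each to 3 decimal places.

p₁ = P(outcome | exposed) = 773/916 = 0.84389
p₀ = P(outcome | unexposed) = 1580/3204 = 0.49313
Under exogeneity alone the bounds on PN are max{0,(p₁−p₀)/p₁} ≤ PN ≤ min{1,(1−p₀)/p₁}.
  lower = (p₁ − p₀)/p₁ = 0.35075 / 0.84389 ≈ 0.4156
  upper = min{1, (1 − p₀)/p₁} = 0.50687 / 0.84389 ≈ 0.6006

0.416 ≤ PN ≤ 0.601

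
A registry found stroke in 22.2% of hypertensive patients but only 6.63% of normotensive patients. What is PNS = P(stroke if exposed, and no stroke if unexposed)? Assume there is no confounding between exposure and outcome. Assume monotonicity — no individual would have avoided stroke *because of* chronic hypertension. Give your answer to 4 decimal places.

PNS ≈ 0.1557

p₁ = 0.222, p₀ = 0.0663.
Under exogeneity and monotonicity, PNS = p₁ − p₀.
PNS = 0.222 − 0.0663 = 0.1557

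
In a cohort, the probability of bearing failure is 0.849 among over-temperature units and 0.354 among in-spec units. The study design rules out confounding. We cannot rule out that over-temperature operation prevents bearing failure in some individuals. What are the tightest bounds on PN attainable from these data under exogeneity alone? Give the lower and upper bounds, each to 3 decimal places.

Let p₁ = 0.849, p₀ = 0.354.
Under exogeneity alone the bounds on PN are max{0,(p₁−p₀)/p₁} ≤ PN ≤ min{1,(1−p₀)/p₁}.
  lower = (p₁ − p₀)/p₁ = 0.495 / 0.849 ≈ 0.5830
  upper = min{1, (1 − p₀)/p₁} = 0.646 / 0.849 ≈ 0.7609

0.583 ≤ PN ≤ 0.761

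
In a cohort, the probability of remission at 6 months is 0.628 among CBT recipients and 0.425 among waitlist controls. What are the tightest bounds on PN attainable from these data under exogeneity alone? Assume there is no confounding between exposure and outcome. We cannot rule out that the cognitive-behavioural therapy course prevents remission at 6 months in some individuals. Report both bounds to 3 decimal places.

Let p₁ = 0.628, p₀ = 0.425.
Under exogeneity alone the bounds on PN are max{0,(p₁−p₀)/p₁} ≤ PN ≤ min{1,(1−p₀)/p₁}.
  lower = (p₁ − p₀)/p₁ = 0.203 / 0.628 ≈ 0.3232
  upper = min{1, (1 − p₀)/p₁} = 0.575 / 0.628 ≈ 0.9156

0.323 ≤ PN ≤ 0.916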